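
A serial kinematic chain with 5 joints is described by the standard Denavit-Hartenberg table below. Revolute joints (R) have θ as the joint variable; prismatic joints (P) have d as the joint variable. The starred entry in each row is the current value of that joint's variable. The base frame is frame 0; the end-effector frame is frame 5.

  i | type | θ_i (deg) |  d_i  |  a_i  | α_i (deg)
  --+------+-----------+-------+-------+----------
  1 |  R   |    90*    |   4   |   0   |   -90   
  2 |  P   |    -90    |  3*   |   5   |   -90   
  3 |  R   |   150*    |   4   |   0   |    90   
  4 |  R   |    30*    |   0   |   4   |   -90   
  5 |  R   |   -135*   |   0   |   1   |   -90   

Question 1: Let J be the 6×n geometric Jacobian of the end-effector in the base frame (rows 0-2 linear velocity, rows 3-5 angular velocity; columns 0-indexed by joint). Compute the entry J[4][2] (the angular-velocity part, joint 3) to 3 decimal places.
1.000

axis z_2 = (-0.0000,1.0000,-0.0000); lever o_n−o_2 = (2.0382,5.6464,-2.1161)
cross product → J_v[:, 2] = (-2.1161,-0.0000,-2.0382)
J_ω[:, 2] = z_2
entry J[4][2] = 1.0000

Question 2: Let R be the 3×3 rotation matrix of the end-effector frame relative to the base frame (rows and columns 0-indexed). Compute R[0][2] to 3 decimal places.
End-effector z-axis (col 2 of R) = (0.9186,0.3536,-0.1768)
R[0][2] = 0.9186

0.919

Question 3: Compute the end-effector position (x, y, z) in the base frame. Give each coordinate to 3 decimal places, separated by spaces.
-0.962 5.646 6.884

after link 1: o_1 = (0.0000, 0.0000, 4.0000)
after link 2: o_2 = (-3.0000, 0.0000, 9.0000)
after link 3: o_3 = (-3.0000, 4.0000, 9.0000)
after link 4: o_4 = (-1.2679, 6.0000, 6.0000)
after link 5: o_5 = (-0.9618, 5.6464, 6.8839)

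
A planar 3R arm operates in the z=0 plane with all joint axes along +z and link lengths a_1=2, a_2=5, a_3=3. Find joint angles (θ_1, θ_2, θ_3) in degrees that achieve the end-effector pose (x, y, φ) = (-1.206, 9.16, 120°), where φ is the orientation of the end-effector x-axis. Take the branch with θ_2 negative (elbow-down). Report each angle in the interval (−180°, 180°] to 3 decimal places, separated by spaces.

wrist centre = target − a_3·(cos φ, sin φ) = (0.2940, 6.5619)
cos θ_2 = (43.1453−2²−5²)/(2·2·5) = 0.7073; θ_2 = -44.9873° (elbow-down)
β = atan2(6.5619,0.2940) = 87.4346°; ψ = atan2(-3.5347,5.5363) = -32.5568°
θ_1 = β − ψ = 119.9915°
θ_3 = φ − θ_1 − θ_2 = 44.9958° (wrapped to (-180°,180°])

119.991 -44.987 44.996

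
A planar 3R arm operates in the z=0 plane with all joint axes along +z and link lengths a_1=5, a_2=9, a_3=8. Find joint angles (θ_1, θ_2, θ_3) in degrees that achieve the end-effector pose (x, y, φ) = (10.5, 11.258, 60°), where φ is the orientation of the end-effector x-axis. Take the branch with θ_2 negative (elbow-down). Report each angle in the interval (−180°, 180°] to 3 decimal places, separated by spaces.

wrist centre = target − a_3·(cos φ, sin φ) = (6.5000, 4.3298)
cos θ_2 = (60.9971−5²−9²)/(2·5·9) = -0.5000; θ_2 = -120.0021° (elbow-down)
β = atan2(4.3298,6.5000) = 33.6685°; ψ = atan2(-7.7941,0.4997) = -86.3315°
θ_1 = β − ψ = 120.0000°
θ_3 = φ − θ_1 − θ_2 = 60.0021° (wrapped to (-180°,180°])

120.000 -120.002 60.002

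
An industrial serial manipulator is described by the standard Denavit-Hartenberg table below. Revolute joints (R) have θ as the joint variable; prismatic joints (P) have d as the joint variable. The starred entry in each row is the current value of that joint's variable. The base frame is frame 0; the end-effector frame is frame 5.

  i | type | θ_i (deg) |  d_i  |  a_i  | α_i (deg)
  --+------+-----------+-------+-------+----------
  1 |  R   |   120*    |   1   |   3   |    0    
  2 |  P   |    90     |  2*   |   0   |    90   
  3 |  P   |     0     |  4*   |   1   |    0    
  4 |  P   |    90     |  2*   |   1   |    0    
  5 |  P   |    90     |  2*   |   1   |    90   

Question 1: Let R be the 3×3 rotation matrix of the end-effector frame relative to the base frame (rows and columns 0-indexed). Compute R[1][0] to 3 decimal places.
End-effector x-axis (col 0 of R) = (0.8660,0.5000,0.0000)
R[1][0] = 0.5000

0.500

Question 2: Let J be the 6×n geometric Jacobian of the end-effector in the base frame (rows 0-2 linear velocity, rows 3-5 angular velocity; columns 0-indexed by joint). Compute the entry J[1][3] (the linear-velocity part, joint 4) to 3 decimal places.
0.866

prismatic axis z_3 = (-0.5000,0.8660,0.0000)
J_v[:, 3] = z_3; J_ω[:, 3] = (0,0,0)
entry J[1][3] = 0.8660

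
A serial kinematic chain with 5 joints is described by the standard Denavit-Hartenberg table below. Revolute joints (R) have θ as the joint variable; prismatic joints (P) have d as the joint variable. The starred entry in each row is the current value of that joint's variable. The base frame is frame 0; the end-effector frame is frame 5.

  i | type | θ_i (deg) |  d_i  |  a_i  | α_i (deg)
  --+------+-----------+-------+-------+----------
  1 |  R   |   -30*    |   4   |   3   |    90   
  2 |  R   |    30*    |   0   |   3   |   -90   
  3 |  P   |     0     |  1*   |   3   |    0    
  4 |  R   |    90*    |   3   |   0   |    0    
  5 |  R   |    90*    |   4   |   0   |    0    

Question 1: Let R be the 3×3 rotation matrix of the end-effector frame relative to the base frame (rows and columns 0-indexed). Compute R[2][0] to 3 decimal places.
-0.500

End-effector x-axis (col 0 of R) = (-0.7500,0.4330,-0.5000)
R[2][0] = -0.5000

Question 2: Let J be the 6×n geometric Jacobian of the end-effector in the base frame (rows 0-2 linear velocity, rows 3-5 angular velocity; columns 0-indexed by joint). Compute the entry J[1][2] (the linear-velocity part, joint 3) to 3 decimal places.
0.250

prismatic axis z_2 = (-0.4330,0.2500,0.8660)
J_v[:, 2] = z_2; J_ω[:, 2] = (0,0,0)
entry J[1][2] = 0.2500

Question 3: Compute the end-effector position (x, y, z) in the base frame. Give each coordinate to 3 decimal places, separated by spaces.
3.634 -2.098 13.928

after link 1: o_1 = (2.5981, -1.5000, 4.0000)
after link 2: o_2 = (4.8481, -2.7990, 5.5000)
after link 3: o_3 = (6.6651, -3.8481, 7.8660)
after link 4: o_4 = (5.3660, -3.0981, 10.4641)
after link 5: o_5 = (3.6340, -2.0981, 13.9282)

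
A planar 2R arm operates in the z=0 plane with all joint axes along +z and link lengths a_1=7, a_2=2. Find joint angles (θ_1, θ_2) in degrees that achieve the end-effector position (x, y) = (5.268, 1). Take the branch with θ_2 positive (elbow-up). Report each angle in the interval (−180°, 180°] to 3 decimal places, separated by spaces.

-0.001 149.998

cos θ_2 = (28.7518−7²−2²)/(2·7·2) = -0.8660; θ_2 = 149.9978° (elbow-up)
β = atan2(1.0000,5.2680) = 10.7483°; ψ = atan2(1.0001,5.2680) = 10.7490°
θ_1 = β − ψ = -0.0007°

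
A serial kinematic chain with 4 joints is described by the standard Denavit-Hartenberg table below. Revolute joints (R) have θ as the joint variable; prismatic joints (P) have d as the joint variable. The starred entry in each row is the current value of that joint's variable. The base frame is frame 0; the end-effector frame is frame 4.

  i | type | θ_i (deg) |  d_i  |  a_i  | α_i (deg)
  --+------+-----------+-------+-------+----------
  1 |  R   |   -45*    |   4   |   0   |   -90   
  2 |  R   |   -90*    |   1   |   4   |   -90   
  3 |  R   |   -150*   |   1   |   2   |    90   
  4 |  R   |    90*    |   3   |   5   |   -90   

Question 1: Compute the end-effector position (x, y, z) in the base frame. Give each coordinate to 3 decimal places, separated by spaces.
after link 1: o_1 = (0.0000, 0.0000, 4.0000)
after link 2: o_2 = (0.7071, 0.7071, 8.0000)
after link 3: o_3 = (2.1213, 0.7071, 6.2679)
after link 4: o_4 = (3.8197, -4.6655, 4.7679)

3.820 -4.666 4.768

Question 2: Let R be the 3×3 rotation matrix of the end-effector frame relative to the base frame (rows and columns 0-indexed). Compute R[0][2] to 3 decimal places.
End-effector z-axis (col 2 of R) = (-0.3536,-0.3536,0.8660)
R[0][2] = -0.3536

-0.354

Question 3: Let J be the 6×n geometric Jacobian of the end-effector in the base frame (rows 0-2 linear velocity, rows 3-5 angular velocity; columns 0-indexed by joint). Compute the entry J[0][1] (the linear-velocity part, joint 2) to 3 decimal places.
0.543

axis z_1 = (0.7071,0.7071,0.0000); lever o_n−o_1 = (3.8197,-4.6655,0.7679)
cross product → J_v[:, 1] = (0.5430,-0.5430,-6.0000)
J_ω[:, 1] = z_1
entry J[0][1] = 0.5430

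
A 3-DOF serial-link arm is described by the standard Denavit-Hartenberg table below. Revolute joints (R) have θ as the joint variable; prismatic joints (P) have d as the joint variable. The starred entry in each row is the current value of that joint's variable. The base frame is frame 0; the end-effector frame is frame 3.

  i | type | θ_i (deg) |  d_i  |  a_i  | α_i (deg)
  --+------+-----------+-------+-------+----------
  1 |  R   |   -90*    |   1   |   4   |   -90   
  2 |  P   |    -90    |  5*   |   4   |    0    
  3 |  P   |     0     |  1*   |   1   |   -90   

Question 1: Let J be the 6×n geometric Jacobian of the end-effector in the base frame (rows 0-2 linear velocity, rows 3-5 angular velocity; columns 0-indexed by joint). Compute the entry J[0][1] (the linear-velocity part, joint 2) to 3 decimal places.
prismatic axis z_1 = (1.0000,0.0000,0.0000)
J_v[:, 1] = z_1; J_ω[:, 1] = (0,0,0)
entry J[0][1] = 1.0000

1.000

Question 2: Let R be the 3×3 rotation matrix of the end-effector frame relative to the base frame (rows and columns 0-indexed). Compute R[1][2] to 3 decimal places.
End-effector z-axis (col 2 of R) = (0.0000,-1.0000,-0.0000)
R[1][2] = -1.0000

-1.000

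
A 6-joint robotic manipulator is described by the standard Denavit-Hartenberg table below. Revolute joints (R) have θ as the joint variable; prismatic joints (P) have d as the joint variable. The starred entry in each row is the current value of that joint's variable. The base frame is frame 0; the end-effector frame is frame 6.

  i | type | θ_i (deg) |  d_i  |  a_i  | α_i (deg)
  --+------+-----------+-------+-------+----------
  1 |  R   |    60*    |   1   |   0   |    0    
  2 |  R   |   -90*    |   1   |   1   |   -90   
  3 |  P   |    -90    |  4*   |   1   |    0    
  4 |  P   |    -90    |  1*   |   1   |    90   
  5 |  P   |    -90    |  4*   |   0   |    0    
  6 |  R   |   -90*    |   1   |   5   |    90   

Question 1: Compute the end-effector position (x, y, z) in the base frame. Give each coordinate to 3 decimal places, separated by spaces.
after link 1: o_1 = (0.0000, 0.0000, 1.0000)
after link 2: o_2 = (0.8660, -0.5000, 2.0000)
after link 3: o_3 = (2.8660, 2.9641, 3.0000)
after link 4: o_4 = (2.5000, 4.3301, 3.0000)
after link 5: o_5 = (2.5000, 4.3301, -1.0000)
after link 6: o_6 = (6.8301, 1.8301, -2.0000)

6.830 1.830 -2.000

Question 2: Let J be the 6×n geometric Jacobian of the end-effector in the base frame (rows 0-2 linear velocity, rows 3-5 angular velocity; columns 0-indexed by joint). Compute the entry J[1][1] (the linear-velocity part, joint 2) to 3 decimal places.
axis z_1 = (0.0000,0.0000,1.0000); lever o_n−o_1 = (6.8301,1.8301,-3.0000)
cross product → J_v[:, 1] = (-1.8301,6.8301,0.0000)
J_ω[:, 1] = z_1
entry J[1][1] = 6.8301

6.830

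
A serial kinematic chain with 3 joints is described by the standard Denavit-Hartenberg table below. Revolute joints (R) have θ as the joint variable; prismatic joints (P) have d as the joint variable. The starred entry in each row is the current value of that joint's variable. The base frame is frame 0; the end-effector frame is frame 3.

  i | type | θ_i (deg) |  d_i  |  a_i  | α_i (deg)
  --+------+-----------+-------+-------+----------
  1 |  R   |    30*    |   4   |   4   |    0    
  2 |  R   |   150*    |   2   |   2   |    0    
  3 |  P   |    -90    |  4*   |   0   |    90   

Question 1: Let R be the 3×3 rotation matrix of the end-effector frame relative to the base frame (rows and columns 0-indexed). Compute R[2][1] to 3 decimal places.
1.000

End-effector y-axis (col 1 of R) = (-0.0000,-0.0000,1.0000)
R[2][1] = 1.0000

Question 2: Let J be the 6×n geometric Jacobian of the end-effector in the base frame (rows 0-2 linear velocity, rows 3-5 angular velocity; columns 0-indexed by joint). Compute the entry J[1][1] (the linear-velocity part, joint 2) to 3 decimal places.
axis z_1 = (0.0000,0.0000,1.0000); lever o_n−o_1 = (-2.0000,0.0000,6.0000)
cross product → J_v[:, 1] = (0.0000,-2.0000,0.0000)
J_ω[:, 1] = z_1
entry J[1][1] = -2.0000

-2.000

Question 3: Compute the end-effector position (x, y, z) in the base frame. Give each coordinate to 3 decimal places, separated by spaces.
after link 1: o_1 = (3.4641, 2.0000, 4.0000)
after link 2: o_2 = (1.4641, 2.0000, 6.0000)
after link 3: o_3 = (1.4641, 2.0000, 10.0000)

1.464 2.000 10.000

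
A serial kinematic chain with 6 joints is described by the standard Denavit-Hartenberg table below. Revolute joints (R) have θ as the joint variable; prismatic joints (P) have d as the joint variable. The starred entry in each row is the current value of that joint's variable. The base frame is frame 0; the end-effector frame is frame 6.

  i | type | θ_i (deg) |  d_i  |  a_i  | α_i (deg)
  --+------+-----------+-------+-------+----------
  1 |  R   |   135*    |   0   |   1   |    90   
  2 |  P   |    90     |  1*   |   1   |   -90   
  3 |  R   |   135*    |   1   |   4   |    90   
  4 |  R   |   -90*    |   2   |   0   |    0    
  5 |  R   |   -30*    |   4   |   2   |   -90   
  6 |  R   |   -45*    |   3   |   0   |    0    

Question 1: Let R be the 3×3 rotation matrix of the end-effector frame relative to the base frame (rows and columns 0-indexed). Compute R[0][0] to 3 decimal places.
-0.610

End-effector x-axis (col 0 of R) = (-0.6098,0.2562,0.7500)
R[0][0] = -0.6098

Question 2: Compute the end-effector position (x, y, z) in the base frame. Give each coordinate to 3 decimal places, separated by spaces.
-7.377 -2.807 1.284

after link 1: o_1 = (-0.7071, 0.7071, 0.0000)
after link 2: o_2 = (0.0000, 1.4142, 1.0000)
after link 3: o_3 = (-1.2929, -1.2929, -1.8284)
after link 4: o_4 = (-2.2929, -2.2929, -0.4142)
after link 5: o_5 = (-5.0176, -2.5681, 3.1213)
after link 6: o_6 = (-7.3773, -2.8065, 1.2842)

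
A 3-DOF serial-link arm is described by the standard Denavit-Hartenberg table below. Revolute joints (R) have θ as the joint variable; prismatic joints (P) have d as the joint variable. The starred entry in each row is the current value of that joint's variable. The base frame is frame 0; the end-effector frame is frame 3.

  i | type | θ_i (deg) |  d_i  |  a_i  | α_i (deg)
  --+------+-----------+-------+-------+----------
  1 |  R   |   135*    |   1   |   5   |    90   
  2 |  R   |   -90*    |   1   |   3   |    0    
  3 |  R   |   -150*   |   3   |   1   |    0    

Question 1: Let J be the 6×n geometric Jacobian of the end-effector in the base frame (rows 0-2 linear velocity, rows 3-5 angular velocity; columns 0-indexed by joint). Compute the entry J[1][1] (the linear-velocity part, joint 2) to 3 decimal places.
1.509

axis z_1 = (0.7071,0.7071,0.0000); lever o_n−o_1 = (3.1820,2.4749,-2.1340)
cross product → J_v[:, 1] = (-1.5089,1.5089,-0.5000)
J_ω[:, 1] = z_1
entry J[1][1] = 1.5089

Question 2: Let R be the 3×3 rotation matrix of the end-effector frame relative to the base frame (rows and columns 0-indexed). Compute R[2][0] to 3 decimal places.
0.866

End-effector x-axis (col 0 of R) = (0.3536,-0.3536,0.8660)
R[2][0] = 0.8660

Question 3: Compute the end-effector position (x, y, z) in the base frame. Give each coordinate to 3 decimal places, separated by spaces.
-0.354 6.010 -1.134

after link 1: o_1 = (-3.5355, 3.5355, 1.0000)
after link 2: o_2 = (-2.8284, 4.2426, -2.0000)
after link 3: o_3 = (-0.3536, 6.0104, -1.1340)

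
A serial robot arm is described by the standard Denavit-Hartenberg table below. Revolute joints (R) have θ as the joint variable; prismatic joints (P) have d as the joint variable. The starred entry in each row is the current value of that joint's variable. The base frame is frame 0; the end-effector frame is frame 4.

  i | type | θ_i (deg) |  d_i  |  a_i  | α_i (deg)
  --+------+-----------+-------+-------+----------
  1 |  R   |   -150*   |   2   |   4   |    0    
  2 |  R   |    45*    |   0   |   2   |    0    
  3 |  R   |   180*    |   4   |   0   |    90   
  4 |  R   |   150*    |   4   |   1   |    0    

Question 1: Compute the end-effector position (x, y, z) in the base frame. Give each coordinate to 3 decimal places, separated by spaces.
-0.342 -5.804 6.500

after link 1: o_1 = (-3.4641, -2.0000, 2.0000)
after link 2: o_2 = (-3.9817, -3.9319, 2.0000)
after link 3: o_3 = (-3.9817, -3.9319, 6.0000)
after link 4: o_4 = (-0.3422, -5.8036, 6.5000)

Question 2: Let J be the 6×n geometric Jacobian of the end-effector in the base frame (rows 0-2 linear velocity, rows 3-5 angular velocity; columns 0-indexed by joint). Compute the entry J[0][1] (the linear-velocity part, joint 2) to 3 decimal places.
3.804

axis z_1 = (0.0000,0.0000,1.0000); lever o_n−o_1 = (3.1219,-3.8036,4.5000)
cross product → J_v[:, 1] = (3.8036,3.1219,-0.0000)
J_ω[:, 1] = z_1
entry J[0][1] = 3.8036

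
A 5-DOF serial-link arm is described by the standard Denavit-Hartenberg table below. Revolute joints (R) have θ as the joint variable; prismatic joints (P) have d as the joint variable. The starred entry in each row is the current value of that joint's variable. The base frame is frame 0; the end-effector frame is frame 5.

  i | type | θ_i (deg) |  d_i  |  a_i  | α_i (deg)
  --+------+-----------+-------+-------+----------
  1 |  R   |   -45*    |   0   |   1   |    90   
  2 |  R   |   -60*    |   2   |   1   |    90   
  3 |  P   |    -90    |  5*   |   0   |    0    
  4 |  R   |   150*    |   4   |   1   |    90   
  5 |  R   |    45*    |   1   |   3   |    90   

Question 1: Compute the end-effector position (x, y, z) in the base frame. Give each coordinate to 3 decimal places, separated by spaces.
after link 1: o_1 = (0.7071, -0.7071, 0.0000)
after link 2: o_2 = (-0.3536, -2.4749, -0.8660)
after link 3: o_3 = (-3.4154, 0.5870, -3.3660)
after link 4: o_4 = (-6.3005, 2.2473, -5.7990)
after link 5: o_5 = (-7.8638, 1.9197, -8.5283)

-7.864 1.920 -8.528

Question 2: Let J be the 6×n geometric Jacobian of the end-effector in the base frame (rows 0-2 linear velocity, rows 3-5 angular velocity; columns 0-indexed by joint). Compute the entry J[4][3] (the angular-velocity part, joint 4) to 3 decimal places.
axis z_3 = (-0.6124,0.6124,-0.5000); lever o_n−o_3 = (-4.4484,1.3327,-5.1622)
cross product → J_v[:, 3] = (-2.4949,-0.9370,1.9080)
J_ω[:, 3] = z_3
entry J[4][3] = 0.6124

0.612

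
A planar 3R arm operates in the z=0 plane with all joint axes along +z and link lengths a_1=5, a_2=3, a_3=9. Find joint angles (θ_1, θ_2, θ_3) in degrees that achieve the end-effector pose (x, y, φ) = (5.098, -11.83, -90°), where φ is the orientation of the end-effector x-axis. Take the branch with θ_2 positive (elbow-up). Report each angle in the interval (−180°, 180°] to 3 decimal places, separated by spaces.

wrist centre = target − a_3·(cos φ, sin φ) = (5.0980, -2.8300)
cos θ_2 = (33.9985−5²−3²)/(2·5·3) = -0.0000; θ_2 = 90.0029° (elbow-up)
β = atan2(-2.8300,5.0980) = -29.0355°; ψ = atan2(3.0000,4.9999) = 30.9645°
θ_1 = β − ψ = -60.0000°
θ_3 = φ − θ_1 − θ_2 = -120.0028° (wrapped to (-180°,180°])

-60.000 90.003 -120.003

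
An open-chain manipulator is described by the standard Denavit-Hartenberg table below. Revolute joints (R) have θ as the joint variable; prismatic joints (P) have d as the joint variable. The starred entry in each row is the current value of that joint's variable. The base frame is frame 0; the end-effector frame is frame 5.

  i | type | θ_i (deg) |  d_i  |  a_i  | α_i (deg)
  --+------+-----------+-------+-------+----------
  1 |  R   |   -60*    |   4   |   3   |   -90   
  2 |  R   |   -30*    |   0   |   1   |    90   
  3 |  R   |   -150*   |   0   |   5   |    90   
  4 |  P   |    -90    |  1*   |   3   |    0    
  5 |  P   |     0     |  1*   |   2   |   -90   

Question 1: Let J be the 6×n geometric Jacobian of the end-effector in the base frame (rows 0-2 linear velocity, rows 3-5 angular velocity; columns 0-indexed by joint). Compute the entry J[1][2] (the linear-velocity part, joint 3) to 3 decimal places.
-3.241

axis z_2 = (-0.2500,0.4330,0.8660); lever o_n−o_2 = (-1.7231,1.4486,-6.9952)
cross product → J_v[:, 2] = (-4.2835,-3.2410,0.3840)
J_ω[:, 2] = z_2
entry J[1][2] = -3.2410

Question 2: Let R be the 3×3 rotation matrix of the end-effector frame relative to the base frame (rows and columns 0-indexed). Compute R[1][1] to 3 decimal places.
End-effector y-axis (col 1 of R) = (-0.5335,-0.8080,0.2500)
R[1][1] = -0.8080

-0.808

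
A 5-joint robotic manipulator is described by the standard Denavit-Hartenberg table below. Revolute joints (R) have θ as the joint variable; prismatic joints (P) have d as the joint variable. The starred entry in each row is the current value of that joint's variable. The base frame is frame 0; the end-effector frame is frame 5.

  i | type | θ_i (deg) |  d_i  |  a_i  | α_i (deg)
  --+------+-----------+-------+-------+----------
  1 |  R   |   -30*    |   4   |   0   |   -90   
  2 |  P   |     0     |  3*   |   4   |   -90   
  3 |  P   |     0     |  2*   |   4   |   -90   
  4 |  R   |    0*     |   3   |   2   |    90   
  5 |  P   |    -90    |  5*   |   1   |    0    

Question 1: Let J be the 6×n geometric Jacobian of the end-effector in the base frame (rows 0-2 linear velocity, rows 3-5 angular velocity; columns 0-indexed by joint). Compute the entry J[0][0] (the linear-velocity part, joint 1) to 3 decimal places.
axis z_0 = ẑ; lever o_n−o_0 = (9.1603,-4.1340,-3.0000)
cross product → J_v[:, 0] = (4.1340,9.1603,-0.0000)
J_ω[:, 0] = z_0
entry J[0][0] = 4.1340

4.134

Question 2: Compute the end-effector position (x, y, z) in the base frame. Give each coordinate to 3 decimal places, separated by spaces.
9.160 -4.134 -3.000

after link 1: o_1 = (0.0000, 0.0000, 4.0000)
after link 2: o_2 = (4.9641, 0.5981, 4.0000)
after link 3: o_3 = (8.4282, -1.4019, 2.0000)
after link 4: o_4 = (8.6603, -5.0000, 2.0000)
after link 5: o_5 = (9.1603, -4.1340, -3.0000)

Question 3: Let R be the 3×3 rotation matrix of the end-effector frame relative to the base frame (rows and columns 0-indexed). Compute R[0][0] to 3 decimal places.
End-effector x-axis (col 0 of R) = (0.5000,0.8660,0.0000)
R[0][0] = 0.5000

0.500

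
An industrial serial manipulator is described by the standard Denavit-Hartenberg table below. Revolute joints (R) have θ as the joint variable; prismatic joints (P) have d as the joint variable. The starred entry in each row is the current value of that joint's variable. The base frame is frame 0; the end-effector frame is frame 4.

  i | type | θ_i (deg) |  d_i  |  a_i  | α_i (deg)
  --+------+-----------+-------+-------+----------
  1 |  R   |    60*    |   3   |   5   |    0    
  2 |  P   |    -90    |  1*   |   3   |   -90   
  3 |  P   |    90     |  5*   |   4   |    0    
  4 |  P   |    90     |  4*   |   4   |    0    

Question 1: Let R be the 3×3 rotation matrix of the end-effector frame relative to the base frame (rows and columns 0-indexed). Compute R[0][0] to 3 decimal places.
End-effector x-axis (col 0 of R) = (-0.8660,0.5000,-0.0000)
R[0][0] = -0.8660

-0.866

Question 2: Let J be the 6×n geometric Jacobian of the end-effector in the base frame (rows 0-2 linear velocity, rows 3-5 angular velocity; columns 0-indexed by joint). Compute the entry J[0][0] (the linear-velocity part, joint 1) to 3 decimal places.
axis z_0 = ẑ; lever o_n−o_0 = (6.1340,12.6244,0.0000)
cross product → J_v[:, 0] = (-12.6244,6.1340,0.0000)
J_ω[:, 0] = z_0
entry J[0][0] = -12.6244

-12.624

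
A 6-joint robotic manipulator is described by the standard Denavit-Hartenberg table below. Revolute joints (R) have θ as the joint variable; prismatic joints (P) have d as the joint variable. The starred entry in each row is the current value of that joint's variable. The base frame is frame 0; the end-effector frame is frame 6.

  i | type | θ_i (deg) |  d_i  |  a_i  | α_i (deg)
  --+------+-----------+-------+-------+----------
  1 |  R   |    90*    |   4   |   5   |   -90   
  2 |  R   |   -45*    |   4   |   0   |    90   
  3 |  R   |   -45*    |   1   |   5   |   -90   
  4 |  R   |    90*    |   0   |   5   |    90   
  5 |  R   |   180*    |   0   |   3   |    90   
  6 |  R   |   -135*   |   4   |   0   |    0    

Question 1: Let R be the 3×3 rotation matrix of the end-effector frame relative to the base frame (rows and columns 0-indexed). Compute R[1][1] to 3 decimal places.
-0.854

End-effector y-axis (col 1 of R) = (-0.5000,-0.8536,0.1464)
R[1][1] = -0.8536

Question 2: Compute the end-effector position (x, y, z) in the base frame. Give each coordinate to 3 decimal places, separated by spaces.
after link 1: o_1 = (0.0000, 5.0000, 4.0000)
after link 2: o_2 = (-4.0000, 5.0000, 4.0000)
after link 3: o_3 = (-0.4645, 6.7929, 7.2071)
after link 4: o_4 = (-0.4645, 10.3284, 3.6716)
after link 5: o_5 = (-0.4645, 8.2071, 5.7929)
after link 6: o_6 = (-3.2929, 10.2071, 7.7929)

-3.293 10.207 7.793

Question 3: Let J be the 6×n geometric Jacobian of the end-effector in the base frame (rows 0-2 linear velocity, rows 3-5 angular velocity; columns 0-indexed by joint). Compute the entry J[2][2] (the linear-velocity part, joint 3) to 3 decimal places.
0.500

axis z_2 = (-0.0000,-0.7071,0.7071); lever o_n−o_2 = (0.7071,5.2071,3.7929)
cross product → J_v[:, 2] = (-6.3640,0.5000,0.5000)
J_ω[:, 2] = z_2
entry J[2][2] = 0.5000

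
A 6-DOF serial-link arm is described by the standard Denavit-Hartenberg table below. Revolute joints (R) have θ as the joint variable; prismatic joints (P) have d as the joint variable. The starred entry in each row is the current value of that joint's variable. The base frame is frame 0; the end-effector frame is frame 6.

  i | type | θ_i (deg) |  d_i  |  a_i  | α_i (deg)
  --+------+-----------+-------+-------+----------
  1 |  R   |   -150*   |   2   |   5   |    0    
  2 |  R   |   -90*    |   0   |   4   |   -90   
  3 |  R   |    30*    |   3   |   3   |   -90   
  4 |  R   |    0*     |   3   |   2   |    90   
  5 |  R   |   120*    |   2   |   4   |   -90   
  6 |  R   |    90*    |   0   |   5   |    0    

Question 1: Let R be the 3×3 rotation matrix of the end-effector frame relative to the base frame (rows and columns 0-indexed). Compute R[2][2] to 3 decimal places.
0.866

End-effector z-axis (col 2 of R) = (0.2500,-0.4330,0.8660)
R[2][2] = 0.8660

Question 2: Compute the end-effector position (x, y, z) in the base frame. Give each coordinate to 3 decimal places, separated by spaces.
-6.013 0.415 -5.098

after link 1: o_1 = (-4.3301, -2.5000, 2.0000)
after link 2: o_2 = (-6.3301, 0.9641, 2.0000)
after link 3: o_3 = (-10.2272, 1.7141, 0.5000)
after link 4: o_4 = (-10.3433, 1.9151, -3.0981)
after link 5: o_5 = (-10.3433, -2.0849, -5.0981)
after link 6: o_6 = (-6.0131, 0.4151, -5.0981)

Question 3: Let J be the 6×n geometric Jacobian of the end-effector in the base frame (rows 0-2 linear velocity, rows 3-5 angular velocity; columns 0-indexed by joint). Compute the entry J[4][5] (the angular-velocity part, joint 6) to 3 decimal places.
axis z_5 = (0.2500,-0.4330,0.8660); lever o_n−o_5 = (4.3301,2.5000,0.0000)
cross product → J_v[:, 5] = (-2.1651,3.7500,2.5000)
J_ω[:, 5] = z_5
entry J[4][5] = -0.4330

-0.433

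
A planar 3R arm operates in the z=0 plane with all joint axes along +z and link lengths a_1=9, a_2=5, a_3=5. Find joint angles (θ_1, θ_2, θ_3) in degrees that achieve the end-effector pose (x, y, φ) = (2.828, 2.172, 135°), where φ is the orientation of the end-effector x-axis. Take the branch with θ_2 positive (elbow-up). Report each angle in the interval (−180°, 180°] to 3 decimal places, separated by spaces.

wrist centre = target − a_3·(cos φ, sin φ) = (6.3635, -1.3635)
cos θ_2 = (42.3538−9²−5²)/(2·9·5) = -0.7072; θ_2 = 135.0059° (elbow-up)
β = atan2(-1.3635,6.3635) = -12.0941°; ψ = atan2(3.5352,5.4641) = 32.9021°
θ_1 = β − ψ = -44.9962°
θ_3 = φ − θ_1 − θ_2 = 44.9902° (wrapped to (-180°,180°])

-44.996 135.006 44.990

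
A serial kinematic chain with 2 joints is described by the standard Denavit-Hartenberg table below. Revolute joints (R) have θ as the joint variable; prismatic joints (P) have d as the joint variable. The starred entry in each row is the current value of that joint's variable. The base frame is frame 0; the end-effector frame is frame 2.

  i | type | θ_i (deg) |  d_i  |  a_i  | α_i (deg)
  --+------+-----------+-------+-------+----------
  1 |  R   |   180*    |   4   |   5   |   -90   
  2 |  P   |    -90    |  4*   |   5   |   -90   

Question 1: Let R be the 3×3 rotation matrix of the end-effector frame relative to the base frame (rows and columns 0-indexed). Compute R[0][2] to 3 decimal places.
End-effector z-axis (col 2 of R) = (-1.0000,0.0000,-0.0000)
R[0][2] = -1.0000

-1.000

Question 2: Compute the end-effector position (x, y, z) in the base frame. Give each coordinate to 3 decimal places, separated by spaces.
-5.000 -4.000 9.000

after link 1: o_1 = (-5.0000, 0.0000, 4.0000)
after link 2: o_2 = (-5.0000, -4.0000, 9.0000)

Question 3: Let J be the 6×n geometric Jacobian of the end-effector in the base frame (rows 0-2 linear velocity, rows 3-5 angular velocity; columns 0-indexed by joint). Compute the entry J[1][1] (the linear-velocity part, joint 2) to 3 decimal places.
prismatic axis z_1 = (-0.0000,-1.0000,0.0000)
J_v[:, 1] = z_1; J_ω[:, 1] = (0,0,0)
entry J[1][1] = -1.0000

-1.000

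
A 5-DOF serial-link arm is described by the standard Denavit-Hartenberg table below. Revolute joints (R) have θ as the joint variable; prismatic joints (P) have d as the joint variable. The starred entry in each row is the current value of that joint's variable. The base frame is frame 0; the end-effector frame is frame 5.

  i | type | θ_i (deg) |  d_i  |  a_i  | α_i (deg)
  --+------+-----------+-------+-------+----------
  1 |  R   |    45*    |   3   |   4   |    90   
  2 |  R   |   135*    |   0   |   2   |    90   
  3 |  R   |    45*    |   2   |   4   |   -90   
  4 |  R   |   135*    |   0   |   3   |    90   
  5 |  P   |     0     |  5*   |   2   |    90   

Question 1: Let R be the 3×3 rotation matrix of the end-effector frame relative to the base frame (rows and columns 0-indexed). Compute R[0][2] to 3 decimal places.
End-effector z-axis (col 2 of R) = (-0.8536,0.1464,0.5000)
R[0][2] = -0.8536

-0.854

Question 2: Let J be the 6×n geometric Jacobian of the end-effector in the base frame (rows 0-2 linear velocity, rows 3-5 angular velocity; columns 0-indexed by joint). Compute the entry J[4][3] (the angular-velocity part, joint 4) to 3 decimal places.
-0.146

axis z_3 = (0.8536,-0.1464,-0.5000); lever o_n−o_3 = (-3.5355,-3.5355,-5.0000)
cross product → J_v[:, 3] = (-1.0355,6.0355,-3.5355)
J_ω[:, 3] = z_3
entry J[4][3] = -0.1464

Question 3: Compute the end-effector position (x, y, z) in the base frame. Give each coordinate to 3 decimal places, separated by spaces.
-0.121 -4.121 2.828

after link 1: o_1 = (2.8284, 2.8284, 3.0000)
after link 2: o_2 = (1.8284, 1.8284, 4.4142)
after link 3: o_3 = (3.4142, -0.5858, 7.8284)
after link 4: o_4 = (2.0429, 0.1642, 5.2678)
after link 5: o_5 = (-0.1213, -4.1213, 2.8284)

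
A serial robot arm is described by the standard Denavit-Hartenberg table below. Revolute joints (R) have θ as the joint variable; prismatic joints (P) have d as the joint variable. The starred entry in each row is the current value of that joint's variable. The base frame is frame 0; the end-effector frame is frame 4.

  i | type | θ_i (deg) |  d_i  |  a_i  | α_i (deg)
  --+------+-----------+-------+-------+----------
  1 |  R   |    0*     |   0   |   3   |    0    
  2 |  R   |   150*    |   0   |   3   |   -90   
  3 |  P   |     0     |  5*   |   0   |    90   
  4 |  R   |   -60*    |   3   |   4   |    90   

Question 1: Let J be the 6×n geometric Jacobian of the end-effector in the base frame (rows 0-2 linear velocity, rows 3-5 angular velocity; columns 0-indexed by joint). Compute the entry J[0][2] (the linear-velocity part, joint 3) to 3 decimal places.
-0.500

prismatic axis z_2 = (-0.5000,-0.8660,0.0000)
J_v[:, 2] = z_2; J_ω[:, 2] = (0,0,0)
entry J[0][2] = -0.5000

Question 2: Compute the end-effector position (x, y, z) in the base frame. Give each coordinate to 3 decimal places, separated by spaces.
-2.098 1.170 3.000

after link 1: o_1 = (3.0000, 0.0000, 0.0000)
after link 2: o_2 = (0.4019, 1.5000, 0.0000)
after link 3: o_3 = (-2.0981, -2.8301, 0.0000)
after link 4: o_4 = (-2.0981, 1.1699, 3.0000)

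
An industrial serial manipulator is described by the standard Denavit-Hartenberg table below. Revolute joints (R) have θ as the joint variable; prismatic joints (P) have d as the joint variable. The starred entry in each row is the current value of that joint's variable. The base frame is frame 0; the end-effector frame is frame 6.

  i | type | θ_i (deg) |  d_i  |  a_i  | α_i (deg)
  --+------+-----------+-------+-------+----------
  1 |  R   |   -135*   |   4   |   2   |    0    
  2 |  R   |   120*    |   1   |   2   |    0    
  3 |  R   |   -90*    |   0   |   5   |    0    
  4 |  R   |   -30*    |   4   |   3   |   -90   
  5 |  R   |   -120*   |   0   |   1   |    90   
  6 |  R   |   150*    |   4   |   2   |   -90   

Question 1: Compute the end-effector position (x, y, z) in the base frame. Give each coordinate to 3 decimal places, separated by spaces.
0.000 -7.399 6.366

after link 1: o_1 = (-1.4142, -1.4142, 4.0000)
after link 2: o_2 = (0.5176, -1.9319, 5.0000)
after link 3: o_3 = (-0.7765, -6.7615, 5.0000)
after link 4: o_4 = (-2.8978, -8.8828, 9.0000)
after link 5: o_5 = (-2.5442, -8.5292, 9.8660)
after link 6: o_6 = (0.0000, -7.3992, 6.3660)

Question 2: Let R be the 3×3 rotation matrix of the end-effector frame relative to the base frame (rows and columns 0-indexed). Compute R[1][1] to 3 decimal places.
-0.612

End-effector y-axis (col 1 of R) = (-0.6124,-0.6124,0.5000)
R[1][1] = -0.6124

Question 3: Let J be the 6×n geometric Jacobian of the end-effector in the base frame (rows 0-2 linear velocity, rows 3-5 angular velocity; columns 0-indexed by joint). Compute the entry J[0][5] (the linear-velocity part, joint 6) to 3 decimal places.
-1.578

axis z_5 = (0.6124,0.6124,-0.5000); lever o_n−o_5 = (2.5442,1.1300,-3.5000)
cross product → J_v[:, 5] = (-1.5783,0.8712,-0.8660)
J_ω[:, 5] = z_5
entry J[0][5] = -1.5783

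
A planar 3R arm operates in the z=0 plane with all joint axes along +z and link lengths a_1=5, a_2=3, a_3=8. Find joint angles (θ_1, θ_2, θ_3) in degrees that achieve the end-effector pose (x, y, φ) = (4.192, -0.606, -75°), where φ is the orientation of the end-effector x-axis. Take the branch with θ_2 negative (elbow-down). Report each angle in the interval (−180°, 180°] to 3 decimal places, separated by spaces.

89.998 -44.995 -120.002

wrist centre = target − a_3·(cos φ, sin φ) = (2.1214, 7.1214)
cos θ_2 = (55.2150−5²−3²)/(2·5·3) = 0.7072; θ_2 = -44.9952° (elbow-down)
β = atan2(7.1214,2.1214) = 73.4113°; ψ = atan2(-2.1211,7.1215) = -16.5862°
θ_1 = β − ψ = 89.9976°
θ_3 = φ − θ_1 − θ_2 = -120.0023° (wrapped to (-180°,180°])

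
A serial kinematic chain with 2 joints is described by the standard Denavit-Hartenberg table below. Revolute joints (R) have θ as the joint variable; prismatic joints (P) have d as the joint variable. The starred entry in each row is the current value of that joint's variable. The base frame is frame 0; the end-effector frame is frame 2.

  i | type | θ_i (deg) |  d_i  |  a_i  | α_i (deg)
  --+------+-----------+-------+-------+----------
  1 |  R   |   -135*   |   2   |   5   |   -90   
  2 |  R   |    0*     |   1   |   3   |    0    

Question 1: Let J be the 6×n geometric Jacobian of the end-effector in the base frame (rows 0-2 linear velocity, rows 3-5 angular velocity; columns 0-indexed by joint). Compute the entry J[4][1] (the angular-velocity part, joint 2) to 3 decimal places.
-0.707

axis z_1 = (0.7071,-0.7071,0.0000); lever o_n−o_1 = (-1.4142,-2.8284,0.0000)
cross product → J_v[:, 1] = (0.0000,-0.0000,-3.0000)
J_ω[:, 1] = z_1
entry J[4][1] = -0.7071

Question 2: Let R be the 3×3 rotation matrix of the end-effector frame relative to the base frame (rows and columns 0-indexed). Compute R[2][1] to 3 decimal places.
End-effector y-axis (col 1 of R) = (0.0000,-0.0000,-1.0000)
R[2][1] = -1.0000

-1.000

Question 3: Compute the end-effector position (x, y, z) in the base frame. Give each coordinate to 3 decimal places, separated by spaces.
-4.950 -6.364 2.000

after link 1: o_1 = (-3.5355, -3.5355, 2.0000)
after link 2: o_2 = (-4.9497, -6.3640, 2.0000)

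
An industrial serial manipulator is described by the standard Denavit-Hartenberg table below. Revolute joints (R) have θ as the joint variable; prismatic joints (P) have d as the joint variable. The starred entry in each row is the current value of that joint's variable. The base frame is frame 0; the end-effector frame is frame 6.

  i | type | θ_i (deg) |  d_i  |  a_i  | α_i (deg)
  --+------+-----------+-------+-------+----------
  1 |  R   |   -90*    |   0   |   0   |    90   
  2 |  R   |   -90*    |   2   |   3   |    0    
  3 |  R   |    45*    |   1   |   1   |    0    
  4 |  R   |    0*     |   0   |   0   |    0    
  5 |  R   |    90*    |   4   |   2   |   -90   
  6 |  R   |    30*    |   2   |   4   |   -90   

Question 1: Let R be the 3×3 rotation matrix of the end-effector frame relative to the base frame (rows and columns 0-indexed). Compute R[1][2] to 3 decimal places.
End-effector z-axis (col 2 of R) = (0.8660,0.3536,-0.3536)
R[1][2] = 0.3536

0.354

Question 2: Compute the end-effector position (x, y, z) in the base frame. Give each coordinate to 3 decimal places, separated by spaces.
after link 1: o_1 = (0.0000, 0.0000, 0.0000)
after link 2: o_2 = (-2.0000, -0.0000, -3.0000)
after link 3: o_3 = (-3.0000, -0.7071, -3.7071)
after link 4: o_4 = (-3.0000, -0.7071, -3.7071)
after link 5: o_5 = (-7.0000, -2.1213, -2.2929)
after link 6: o_6 = (-5.0000, -3.1566, 1.5708)

-5.000 -3.157 1.571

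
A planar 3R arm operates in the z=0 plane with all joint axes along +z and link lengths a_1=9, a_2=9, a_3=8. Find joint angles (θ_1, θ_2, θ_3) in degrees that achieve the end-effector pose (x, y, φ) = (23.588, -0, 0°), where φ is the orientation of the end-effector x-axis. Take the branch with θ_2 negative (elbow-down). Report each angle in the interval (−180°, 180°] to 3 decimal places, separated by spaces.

30.003 -60.006 30.003

wrist centre = target − a_3·(cos φ, sin φ) = (15.5880, -0.0000)
cos θ_2 = (242.9857−9²−9²)/(2·9·9) = 0.4999; θ_2 = -60.0058° (elbow-down)
β = atan2(-0.0000,15.5880) = -0.0000°; ψ = atan2(-7.7947,13.4992) = -30.0029°
θ_1 = β − ψ = 30.0029°
θ_3 = φ − θ_1 − θ_2 = 30.0029° (wrapped to (-180°,180°])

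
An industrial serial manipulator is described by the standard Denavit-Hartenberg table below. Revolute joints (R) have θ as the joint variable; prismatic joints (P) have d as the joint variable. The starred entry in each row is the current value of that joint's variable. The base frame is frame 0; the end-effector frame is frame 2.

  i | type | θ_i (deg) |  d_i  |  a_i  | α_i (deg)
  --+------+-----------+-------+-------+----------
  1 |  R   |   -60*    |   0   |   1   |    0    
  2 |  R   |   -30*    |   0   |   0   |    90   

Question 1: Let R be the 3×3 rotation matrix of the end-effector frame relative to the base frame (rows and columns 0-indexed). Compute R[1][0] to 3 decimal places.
End-effector x-axis (col 0 of R) = (0.0000,-1.0000,0.0000)
R[1][0] = -1.0000

-1.000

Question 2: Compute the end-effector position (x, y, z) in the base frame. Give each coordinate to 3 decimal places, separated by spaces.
after link 1: o_1 = (0.5000, -0.8660, 0.0000)
after link 2: o_2 = (0.5000, -0.8660, 0.0000)

0.500 -0.866 0.000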